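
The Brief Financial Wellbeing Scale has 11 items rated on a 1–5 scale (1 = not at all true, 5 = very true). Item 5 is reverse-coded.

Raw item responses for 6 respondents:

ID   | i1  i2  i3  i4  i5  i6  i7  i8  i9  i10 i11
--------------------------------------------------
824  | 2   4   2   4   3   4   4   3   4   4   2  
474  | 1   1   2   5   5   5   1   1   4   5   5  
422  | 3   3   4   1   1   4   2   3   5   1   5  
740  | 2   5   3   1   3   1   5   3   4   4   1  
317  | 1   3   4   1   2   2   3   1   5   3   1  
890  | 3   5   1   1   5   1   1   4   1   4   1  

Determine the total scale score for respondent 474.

Respondent 474 raw: 1, 1, 2, 5, 5, 5, 1, 1, 4, 5, 5.
Reverse-coded (reverse-coded value = 6 − response):
  item 1: 1
  item 2: 1
  item 3: 2
  item 4: 5
  item 5: 6 − 5 = 1
  item 6: 5
  item 7: 1
  item 8: 1
  item 9: 4
  item 10: 5
  item 11: 5
Sum = 1 + 1 + 2 + 5 + 1 + 5 + 1 + 1 + 4 + 5 + 5 = 31

31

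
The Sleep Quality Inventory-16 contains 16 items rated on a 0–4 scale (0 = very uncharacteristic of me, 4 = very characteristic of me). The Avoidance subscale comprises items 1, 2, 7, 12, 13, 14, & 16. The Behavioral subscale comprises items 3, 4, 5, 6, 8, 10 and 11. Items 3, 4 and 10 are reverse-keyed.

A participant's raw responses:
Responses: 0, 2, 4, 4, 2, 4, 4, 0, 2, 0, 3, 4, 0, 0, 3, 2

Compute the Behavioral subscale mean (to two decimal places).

1.86

Behavioral items: 3, 4, 5, 6, 8, 10, 11.
Of these, items 3, 4 and 10 are reverse-keyed; on a 0–4 scale, reversed = 4 − raw.
  item 3: 4 − 4 = 0
  item 4: 4 − 4 = 0
  item 5: 2
  item 6: 4
  item 8: 0
  item 10: 4 − 0 = 4
  item 11: 3
Sum = 0 + 0 + 2 + 4 + 0 + 4 + 3 = 13
Mean = 13 / 7 = 1.86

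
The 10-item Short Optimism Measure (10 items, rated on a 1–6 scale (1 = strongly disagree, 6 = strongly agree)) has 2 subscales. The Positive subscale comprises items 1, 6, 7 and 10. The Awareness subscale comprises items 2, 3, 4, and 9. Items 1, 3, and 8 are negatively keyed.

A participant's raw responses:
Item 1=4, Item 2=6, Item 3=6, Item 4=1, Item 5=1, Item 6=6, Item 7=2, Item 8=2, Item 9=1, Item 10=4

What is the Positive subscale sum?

Positive items: 1, 6, 7, 10.
Of these, item 1 is negatively keyed; on a 1–6 scale, reversed = 7 − raw.
  item 1: 7 − 4 = 3
  item 6: 6
  item 7: 2
  item 10: 4
Sum = 3 + 6 + 2 + 4 = 15

15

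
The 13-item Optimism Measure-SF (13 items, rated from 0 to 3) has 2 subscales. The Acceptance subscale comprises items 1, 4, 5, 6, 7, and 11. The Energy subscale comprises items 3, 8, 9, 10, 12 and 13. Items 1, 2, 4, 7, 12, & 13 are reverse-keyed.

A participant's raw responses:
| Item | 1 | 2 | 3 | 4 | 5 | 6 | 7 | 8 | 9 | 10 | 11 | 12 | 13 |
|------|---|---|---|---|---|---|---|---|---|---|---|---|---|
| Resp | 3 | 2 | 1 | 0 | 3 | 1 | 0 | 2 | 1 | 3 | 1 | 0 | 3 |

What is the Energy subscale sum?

10

Energy items: 3, 8, 9, 10, 12, 13.
Of these, items 12 and 13 are reverse-keyed; reverse-coded value = 3 − response.
  item 3: 1
  item 8: 2
  item 9: 1
  item 10: 3
  item 12: 3 − 0 = 3
  item 13: 3 − 3 = 0
Sum = 1 + 2 + 1 + 3 + 3 + 0 = 10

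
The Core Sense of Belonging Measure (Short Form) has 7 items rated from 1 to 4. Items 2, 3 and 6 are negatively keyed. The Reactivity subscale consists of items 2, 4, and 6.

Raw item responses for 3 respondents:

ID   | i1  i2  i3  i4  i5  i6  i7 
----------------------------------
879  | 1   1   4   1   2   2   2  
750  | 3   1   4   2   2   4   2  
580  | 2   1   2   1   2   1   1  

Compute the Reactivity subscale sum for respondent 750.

7

Respondent 750 raw: 3, 1, 4, 2, 2, 4, 2.
Reactivity items: 2, 4, 6.
Reverse-coded (reversed = (1+4) − raw = 5 − raw):
  item 2: 5 − 1 = 4
  item 4: 2
  item 6: 5 − 4 = 1
Sum = 4 + 2 + 1 = 7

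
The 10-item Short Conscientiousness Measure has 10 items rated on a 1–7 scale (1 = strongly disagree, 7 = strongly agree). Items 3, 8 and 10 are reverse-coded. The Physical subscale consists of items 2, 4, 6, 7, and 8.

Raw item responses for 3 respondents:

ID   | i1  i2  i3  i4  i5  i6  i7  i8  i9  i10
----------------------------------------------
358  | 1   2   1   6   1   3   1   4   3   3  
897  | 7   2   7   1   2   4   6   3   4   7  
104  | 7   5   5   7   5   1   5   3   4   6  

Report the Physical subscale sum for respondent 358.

16

Respondent 358 raw: 1, 2, 1, 6, 1, 3, 1, 4, 3, 3.
Physical items: 2, 4, 6, 7, 8.
Reverse-coded (reversed = (1+7) − raw = 8 − raw):
  item 2: 2
  item 4: 6
  item 6: 3
  item 7: 1
  item 8: 8 − 4 = 4
Sum = 2 + 6 + 3 + 1 + 4 = 16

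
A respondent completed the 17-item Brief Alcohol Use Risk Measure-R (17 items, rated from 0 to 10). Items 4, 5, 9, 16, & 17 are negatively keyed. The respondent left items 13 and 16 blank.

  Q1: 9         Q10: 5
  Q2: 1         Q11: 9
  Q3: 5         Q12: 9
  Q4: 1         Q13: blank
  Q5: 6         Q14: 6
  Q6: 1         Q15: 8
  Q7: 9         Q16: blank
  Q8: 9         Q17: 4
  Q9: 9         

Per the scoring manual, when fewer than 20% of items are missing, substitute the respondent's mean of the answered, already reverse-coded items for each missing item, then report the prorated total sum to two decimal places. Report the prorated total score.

103.13

Reverse-coded (reversed = (0+10) − raw = 10 − raw):
  item 4: 10 − 1 = 9
  item 5: 10 − 6 = 4
  item 9: 10 − 9 = 1
  item 17: 10 − 4 = 6
Completed scored items (15 of 17): 9, 1, 5, 9, 4, 1, 9, 9, 1, 5, 9, 9, 6, 8, 6; sum = 91.
Person mean = 91 / 15 ≈ 6.0667
Prorated total = (91 / 15) × 17 = 103.13 (to 2 dp)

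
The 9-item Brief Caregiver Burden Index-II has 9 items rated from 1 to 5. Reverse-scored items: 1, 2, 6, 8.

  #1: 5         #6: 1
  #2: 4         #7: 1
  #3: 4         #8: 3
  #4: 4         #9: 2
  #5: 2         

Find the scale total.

Apply reverse scoring (on a 1–5 scale, reversed = 6 − raw):
  item 1: 6 − 5 = 1
  item 2: 6 − 4 = 2
  item 6: 6 − 1 = 5
  item 8: 6 − 3 = 3
After reverse-coding: 1, 2, 4, 4, 2, 5, 1, 3, 2
Total = 1 + 2 + 4 + 4 + 2 + 5 + 1 + 3 + 2 = 24

24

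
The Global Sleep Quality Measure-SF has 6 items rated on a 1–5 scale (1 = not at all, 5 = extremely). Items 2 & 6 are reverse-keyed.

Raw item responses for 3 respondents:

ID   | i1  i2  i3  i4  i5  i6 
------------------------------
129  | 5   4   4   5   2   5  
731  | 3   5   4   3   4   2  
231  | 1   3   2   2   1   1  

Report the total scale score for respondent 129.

19

Respondent 129 raw: 5, 4, 4, 5, 2, 5.
Reverse-coded (on a 1–5 scale, reversed = 6 − raw):
  item 1: 5
  item 2: 6 − 4 = 2
  item 3: 4
  item 4: 5
  item 5: 2
  item 6: 6 − 5 = 1
Sum = 5 + 2 + 4 + 5 + 2 + 1 = 19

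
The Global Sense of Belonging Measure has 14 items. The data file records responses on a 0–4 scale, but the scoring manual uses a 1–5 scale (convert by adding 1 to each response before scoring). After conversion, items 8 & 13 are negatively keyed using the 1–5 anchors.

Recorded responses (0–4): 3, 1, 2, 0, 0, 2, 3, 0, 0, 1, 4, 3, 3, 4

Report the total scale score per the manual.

Convert to 1–5: 4, 2, 3, 1, 1, 3, 4, 1, 1, 2, 5, 4, 4, 5
Reverse-coded (on a 1–5 scale, reversed = 6 − raw):
  item 8: 6 − 1 = 5
  item 13: 6 − 4 = 2
Scored: 4, 2, 3, 1, 1, 3, 4, 5, 1, 2, 5, 4, 2, 5
Total = 42

42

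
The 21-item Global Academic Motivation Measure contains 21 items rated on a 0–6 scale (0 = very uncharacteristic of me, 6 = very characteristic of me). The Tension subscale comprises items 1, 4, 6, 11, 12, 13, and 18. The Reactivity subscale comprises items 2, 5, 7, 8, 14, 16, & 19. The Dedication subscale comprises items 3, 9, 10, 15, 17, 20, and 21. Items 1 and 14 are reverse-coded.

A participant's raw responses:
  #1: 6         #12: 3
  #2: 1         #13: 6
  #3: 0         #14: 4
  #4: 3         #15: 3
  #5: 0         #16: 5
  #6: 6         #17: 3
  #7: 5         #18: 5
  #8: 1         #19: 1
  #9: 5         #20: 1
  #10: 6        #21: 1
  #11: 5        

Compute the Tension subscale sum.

Tension items: 1, 4, 6, 11, 12, 13, 18.
Of these, item 1 is reverse-coded; on a 0–6 scale, reversed = 6 − raw.
  item 1: 6 − 6 = 0
  item 4: 3
  item 6: 6
  item 11: 5
  item 12: 3
  item 13: 6
  item 18: 5
Sum = 0 + 3 + 6 + 5 + 3 + 6 + 5 = 28

28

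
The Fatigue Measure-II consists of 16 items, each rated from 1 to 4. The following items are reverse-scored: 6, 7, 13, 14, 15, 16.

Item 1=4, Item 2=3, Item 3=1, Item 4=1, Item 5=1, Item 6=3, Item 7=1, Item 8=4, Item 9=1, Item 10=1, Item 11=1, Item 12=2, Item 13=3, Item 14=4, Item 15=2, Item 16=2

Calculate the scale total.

Apply reverse scoring (reversed = (1+4) − raw = 5 − raw):
  item 6: 5 − 3 = 2
  item 7: 5 − 1 = 4
  item 13: 5 − 3 = 2
  item 14: 5 − 4 = 1
  item 15: 5 − 2 = 3
  item 16: 5 − 2 = 3
Scored items: 4, 3, 1, 1, 1, 2, 4, 4, 1, 1, 1, 2, 2, 1, 3, 3
Total = 4 + 3 + 1 + 1 + 1 + 2 + 4 + 4 + 1 + 1 + 1 + 2 + 2 + 1 + 3 + 3 = 34

34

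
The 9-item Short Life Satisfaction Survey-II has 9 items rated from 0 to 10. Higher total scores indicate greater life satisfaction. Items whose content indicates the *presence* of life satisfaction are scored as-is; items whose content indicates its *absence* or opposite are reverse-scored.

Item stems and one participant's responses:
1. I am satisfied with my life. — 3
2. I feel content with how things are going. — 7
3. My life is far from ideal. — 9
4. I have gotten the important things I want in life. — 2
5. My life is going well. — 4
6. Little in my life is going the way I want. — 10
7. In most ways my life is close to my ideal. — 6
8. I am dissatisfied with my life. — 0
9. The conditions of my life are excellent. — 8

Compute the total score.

Items 3, 6, 8 describe the absence/opposite of life satisfaction → reverse-score.
on a 0–10 scale, reversed = 10 − raw.
  item 1: 3
  item 2: 7
  item 3: 10 − 9 = 1
  item 4: 2
  item 5: 4
  item 6: 10 − 10 = 0
  item 7: 6
  item 8: 10 − 0 = 10
  item 9: 8
Total = 3 + 7 + 1 + 2 + 4 + 0 + 6 + 10 + 8 = 41

41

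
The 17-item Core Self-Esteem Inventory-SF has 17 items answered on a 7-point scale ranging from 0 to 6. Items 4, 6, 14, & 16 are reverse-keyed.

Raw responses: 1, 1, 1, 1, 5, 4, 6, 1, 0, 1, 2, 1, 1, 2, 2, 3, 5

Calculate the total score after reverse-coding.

Reverse-keyed items use 6 − raw:
  item 4: 6 − 1 = 5
  item 6: 6 − 4 = 2
  item 14: 6 − 2 = 4
  item 16: 6 − 3 = 3
Scored responses: 1, 1, 1, 5, 5, 2, 6, 1, 0, 1, 2, 1, 1, 4, 2, 3, 5
Total = 1 + 1 + 1 + 5 + 5 + 2 + 6 + 1 + 0 + 1 + 2 + 1 + 1 + 4 + 2 + 3 + 5 = 41

41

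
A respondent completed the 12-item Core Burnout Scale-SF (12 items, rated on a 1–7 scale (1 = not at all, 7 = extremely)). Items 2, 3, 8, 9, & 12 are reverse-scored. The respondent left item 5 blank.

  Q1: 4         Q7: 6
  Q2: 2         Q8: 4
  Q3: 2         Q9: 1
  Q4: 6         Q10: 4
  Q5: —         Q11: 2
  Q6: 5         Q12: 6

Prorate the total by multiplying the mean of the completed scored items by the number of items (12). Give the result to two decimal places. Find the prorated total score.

Reverse-coded (reverse-coded value = 8 − response):
  item 2: 8 − 2 = 6
  item 3: 8 − 2 = 6
  item 8: 8 − 4 = 4
  item 9: 8 − 1 = 7
  item 12: 8 − 6 = 2
Completed scored items (11 of 12): 4, 6, 6, 6, 5, 6, 4, 7, 4, 2, 2; sum = 52.
Person mean = 52 / 11 ≈ 4.7273
Prorated total = (52 / 11) × 12 = 56.73 (to 2 dp)

56.73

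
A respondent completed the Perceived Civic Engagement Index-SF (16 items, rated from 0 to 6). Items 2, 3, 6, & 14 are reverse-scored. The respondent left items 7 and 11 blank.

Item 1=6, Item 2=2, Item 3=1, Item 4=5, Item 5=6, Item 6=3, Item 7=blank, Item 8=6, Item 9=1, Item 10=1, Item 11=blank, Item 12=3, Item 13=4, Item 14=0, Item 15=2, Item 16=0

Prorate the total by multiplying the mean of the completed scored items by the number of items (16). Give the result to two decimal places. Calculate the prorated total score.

59.43

Reverse-coded (reversed = (0+6) − raw = 6 − raw):
  item 2: 6 − 2 = 4
  item 3: 6 − 1 = 5
  item 6: 6 − 3 = 3
  item 14: 6 − 0 = 6
Completed scored items (14 of 16): 6, 4, 5, 5, 6, 3, 6, 1, 1, 3, 4, 6, 2, 0; sum = 52.
Person mean = 52 / 14 ≈ 3.7143
Prorated total = (52 / 14) × 16 = 59.43 (to 2 dp)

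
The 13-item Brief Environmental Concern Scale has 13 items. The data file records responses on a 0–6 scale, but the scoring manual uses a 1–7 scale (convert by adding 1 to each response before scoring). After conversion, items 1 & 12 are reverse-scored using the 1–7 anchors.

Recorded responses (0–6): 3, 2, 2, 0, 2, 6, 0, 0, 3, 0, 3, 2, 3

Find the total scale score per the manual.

41

Convert to 1–7: 4, 3, 3, 1, 3, 7, 1, 1, 4, 1, 4, 3, 4
Reverse-coded (on a 1–7 scale, reversed = 8 − raw):
  item 1: 8 − 4 = 4
  item 12: 8 − 3 = 5
Scored: 4, 3, 3, 1, 3, 7, 1, 1, 4, 1, 4, 5, 4
Total = 41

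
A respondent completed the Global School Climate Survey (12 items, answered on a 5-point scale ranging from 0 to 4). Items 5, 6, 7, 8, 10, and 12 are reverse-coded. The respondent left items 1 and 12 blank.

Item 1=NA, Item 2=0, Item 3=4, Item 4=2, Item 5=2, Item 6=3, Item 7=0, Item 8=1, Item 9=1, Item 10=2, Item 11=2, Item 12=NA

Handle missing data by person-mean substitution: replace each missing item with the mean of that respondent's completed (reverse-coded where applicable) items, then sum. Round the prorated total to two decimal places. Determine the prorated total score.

Reverse-coded (reversed = (0+4) − raw = 4 − raw):
  item 5: 4 − 2 = 2
  item 6: 4 − 3 = 1
  item 7: 4 − 0 = 4
  item 8: 4 − 1 = 3
  item 10: 4 − 2 = 2
Completed scored items (10 of 12): 0, 4, 2, 2, 1, 4, 3, 1, 2, 2; sum = 21.
Person mean = 21 / 10 ≈ 2.1000
Prorated total = (21 / 10) × 12 = 25.20 (to 2 dp)

25.20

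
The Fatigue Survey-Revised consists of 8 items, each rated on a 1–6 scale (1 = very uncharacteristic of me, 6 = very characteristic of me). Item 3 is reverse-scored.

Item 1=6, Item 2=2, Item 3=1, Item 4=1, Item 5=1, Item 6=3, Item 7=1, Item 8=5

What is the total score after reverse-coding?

Apply reverse scoring (reversed = (1+6) − raw = 7 − raw):
  item 3: 7 − 1 = 6
Scored responses: 6, 2, 6, 1, 1, 3, 1, 5
Total = 6 + 2 + 6 + 1 + 1 + 3 + 1 + 5 = 25

25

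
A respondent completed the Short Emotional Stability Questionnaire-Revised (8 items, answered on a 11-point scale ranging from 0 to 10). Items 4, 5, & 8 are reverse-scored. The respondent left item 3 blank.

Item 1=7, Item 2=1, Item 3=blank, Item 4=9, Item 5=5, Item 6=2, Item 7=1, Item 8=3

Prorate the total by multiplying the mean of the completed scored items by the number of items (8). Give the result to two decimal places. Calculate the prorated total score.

27.43

Reverse-coded (on a 0–10 scale, reversed = 10 − raw):
  item 4: 10 − 9 = 1
  item 5: 10 − 5 = 5
  item 8: 10 − 3 = 7
Completed scored items (7 of 8): 7, 1, 1, 5, 2, 1, 7; sum = 24.
Person mean = 24 / 7 ≈ 3.4286
Prorated total = (24 / 7) × 8 = 27.43 (to 2 dp)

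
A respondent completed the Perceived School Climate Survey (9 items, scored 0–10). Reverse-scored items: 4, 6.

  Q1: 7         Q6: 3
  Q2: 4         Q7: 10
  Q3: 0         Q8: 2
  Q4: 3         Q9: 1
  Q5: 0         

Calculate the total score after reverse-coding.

Raw sum = 30. Reverse-scored items: 4, 6; their raw sum = 6.
Each reversal replaces raw with 10 − raw, changing the total by 10 − 2·raw per item.
Total = 30 + 2·10 − 2·6 = 30 + 20 − 12 = 38

38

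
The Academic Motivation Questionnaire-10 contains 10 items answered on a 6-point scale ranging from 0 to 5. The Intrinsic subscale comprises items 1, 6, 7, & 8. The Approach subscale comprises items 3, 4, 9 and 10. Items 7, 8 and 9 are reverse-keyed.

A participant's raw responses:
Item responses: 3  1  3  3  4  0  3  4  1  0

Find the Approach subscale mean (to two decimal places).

2.50

Approach items: 3, 4, 9, 10.
Of these, item 9 is reverse-keyed; reverse-coded value = 5 − response.
  item 3: 3
  item 4: 3
  item 9: 5 − 1 = 4
  item 10: 0
Sum = 3 + 3 + 4 + 0 = 10
Mean = 10 / 4 = 2.50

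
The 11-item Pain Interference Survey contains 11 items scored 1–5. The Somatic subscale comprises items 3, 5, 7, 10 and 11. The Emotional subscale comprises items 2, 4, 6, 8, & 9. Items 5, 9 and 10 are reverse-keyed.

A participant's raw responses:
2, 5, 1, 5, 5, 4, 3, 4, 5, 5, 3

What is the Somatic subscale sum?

Somatic items: 3, 5, 7, 10, 11.
Of these, items 5 & 10 are reverse-keyed; reverse-coded value = 6 − response.
  item 3: 1
  item 5: 6 − 5 = 1
  item 7: 3
  item 10: 6 − 5 = 1
  item 11: 3
Sum = 1 + 1 + 3 + 1 + 3 = 9

9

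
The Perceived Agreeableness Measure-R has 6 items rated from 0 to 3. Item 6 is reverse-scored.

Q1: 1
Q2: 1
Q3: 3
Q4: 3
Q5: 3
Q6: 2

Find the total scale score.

12

Reverse-scored items use 3 − raw:
  item 6: 3 − 2 = 1
After reverse-coding: 1, 1, 3, 3, 3, 1
Total = 1 + 1 + 3 + 3 + 3 + 1 = 12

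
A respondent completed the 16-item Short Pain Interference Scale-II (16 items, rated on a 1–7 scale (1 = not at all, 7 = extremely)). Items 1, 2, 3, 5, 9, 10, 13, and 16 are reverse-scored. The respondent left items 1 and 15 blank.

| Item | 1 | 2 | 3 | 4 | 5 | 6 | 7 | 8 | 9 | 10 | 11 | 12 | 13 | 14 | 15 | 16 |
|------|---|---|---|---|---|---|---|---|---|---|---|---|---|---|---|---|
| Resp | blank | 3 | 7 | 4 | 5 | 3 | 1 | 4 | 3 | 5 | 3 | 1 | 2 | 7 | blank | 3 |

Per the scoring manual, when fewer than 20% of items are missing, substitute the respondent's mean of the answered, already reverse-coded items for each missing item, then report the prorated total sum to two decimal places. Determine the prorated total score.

Reverse-coded (on a 1–7 scale, reversed = 8 − raw):
  item 2: 8 − 3 = 5
  item 3: 8 − 7 = 1
  item 5: 8 − 5 = 3
  item 9: 8 − 3 = 5
  item 10: 8 − 5 = 3
  item 13: 8 − 2 = 6
  item 16: 8 − 3 = 5
Completed scored items (14 of 16): 5, 1, 4, 3, 3, 1, 4, 5, 3, 3, 1, 6, 7, 5; sum = 51.
Person mean = 51 / 14 ≈ 3.6429
Prorated total = (51 / 14) × 16 = 58.29 (to 2 dp)

58.29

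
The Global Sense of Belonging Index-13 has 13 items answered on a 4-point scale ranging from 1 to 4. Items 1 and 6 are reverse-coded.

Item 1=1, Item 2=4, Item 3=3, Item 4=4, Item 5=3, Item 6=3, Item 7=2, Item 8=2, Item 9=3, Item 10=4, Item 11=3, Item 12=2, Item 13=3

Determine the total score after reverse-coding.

39

Apply reverse scoring (on a 1–4 scale, reversed = 5 − raw):
  item 1: 5 − 1 = 4
  item 6: 5 − 3 = 2
After reverse-coding: 4, 4, 3, 4, 3, 2, 2, 2, 3, 4, 3, 2, 3
Total = 4 + 4 + 3 + 4 + 3 + 2 + 2 + 2 + 3 + 4 + 3 + 2 + 3 = 39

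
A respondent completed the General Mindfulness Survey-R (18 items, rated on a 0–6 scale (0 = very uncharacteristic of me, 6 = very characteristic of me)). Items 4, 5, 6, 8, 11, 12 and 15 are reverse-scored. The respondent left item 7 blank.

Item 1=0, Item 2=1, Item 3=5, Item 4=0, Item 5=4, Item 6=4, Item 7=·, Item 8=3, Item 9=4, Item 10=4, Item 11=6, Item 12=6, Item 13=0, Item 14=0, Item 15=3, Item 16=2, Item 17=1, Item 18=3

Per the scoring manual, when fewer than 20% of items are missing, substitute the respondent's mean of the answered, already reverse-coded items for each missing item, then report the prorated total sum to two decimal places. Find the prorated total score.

38.12

Reverse-coded (reversed = (0+6) − raw = 6 − raw):
  item 4: 6 − 0 = 6
  item 5: 6 − 4 = 2
  item 6: 6 − 4 = 2
  item 8: 6 − 3 = 3
  item 11: 6 − 6 = 0
  item 12: 6 − 6 = 0
  item 15: 6 − 3 = 3
Completed scored items (17 of 18): 0, 1, 5, 6, 2, 2, 3, 4, 4, 0, 0, 0, 0, 3, 2, 1, 3; sum = 36.
Person mean = 36 / 17 ≈ 2.1176
Prorated total = (36 / 17) × 18 = 38.12 (to 2 dp)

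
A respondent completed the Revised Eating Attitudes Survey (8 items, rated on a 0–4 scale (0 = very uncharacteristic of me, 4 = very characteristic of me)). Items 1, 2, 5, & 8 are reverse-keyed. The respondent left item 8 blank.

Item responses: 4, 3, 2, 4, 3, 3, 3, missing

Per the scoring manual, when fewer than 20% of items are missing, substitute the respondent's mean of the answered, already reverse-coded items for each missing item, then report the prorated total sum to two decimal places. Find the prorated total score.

16.00

Reverse-coded (on a 0–4 scale, reversed = 4 − raw):
  item 1: 4 − 4 = 0
  item 2: 4 − 3 = 1
  item 5: 4 − 3 = 1
Completed scored items (7 of 8): 0, 1, 2, 4, 1, 3, 3; sum = 14.
Person mean = 14 / 7 ≈ 2.0000
Prorated total = (14 / 7) × 8 = 16.00 (to 2 dp)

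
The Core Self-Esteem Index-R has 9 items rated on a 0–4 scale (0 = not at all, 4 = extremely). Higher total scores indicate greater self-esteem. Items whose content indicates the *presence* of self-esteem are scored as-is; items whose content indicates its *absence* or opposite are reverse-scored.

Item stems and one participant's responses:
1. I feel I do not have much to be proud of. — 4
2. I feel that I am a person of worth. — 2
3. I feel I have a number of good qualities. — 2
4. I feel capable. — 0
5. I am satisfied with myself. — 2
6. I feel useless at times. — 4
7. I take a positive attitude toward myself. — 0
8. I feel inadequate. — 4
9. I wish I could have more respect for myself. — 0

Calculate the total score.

Items 1, 6, 8, 9 describe the absence/opposite of self-esteem → reverse-score.
reversed = (0+4) − raw = 4 − raw.
  item 1: 4 − 4 = 0
  item 2: 2
  item 3: 2
  item 4: 0
  item 5: 2
  item 6: 4 − 4 = 0
  item 7: 0
  item 8: 4 − 4 = 0
  item 9: 4 − 0 = 4
Total = 0 + 2 + 2 + 0 + 2 + 0 + 0 + 0 + 4 = 10

10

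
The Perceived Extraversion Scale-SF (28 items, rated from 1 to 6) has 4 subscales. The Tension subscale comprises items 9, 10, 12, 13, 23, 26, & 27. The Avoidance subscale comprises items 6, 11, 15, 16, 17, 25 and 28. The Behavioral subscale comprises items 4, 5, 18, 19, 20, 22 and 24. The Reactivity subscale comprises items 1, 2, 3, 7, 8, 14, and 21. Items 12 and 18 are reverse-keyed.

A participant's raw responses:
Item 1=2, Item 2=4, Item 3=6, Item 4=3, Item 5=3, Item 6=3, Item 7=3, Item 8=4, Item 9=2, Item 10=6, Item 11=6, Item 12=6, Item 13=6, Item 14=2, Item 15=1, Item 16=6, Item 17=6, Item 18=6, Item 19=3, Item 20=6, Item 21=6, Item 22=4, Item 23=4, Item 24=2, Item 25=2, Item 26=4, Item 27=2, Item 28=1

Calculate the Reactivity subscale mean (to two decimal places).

Reactivity items: 1, 2, 3, 7, 8, 14, 21.
  item 1: 2
  item 2: 4
  item 3: 6
  item 7: 3
  item 8: 4
  item 14: 2
  item 21: 6
Sum = 2 + 4 + 6 + 3 + 4 + 2 + 6 = 27
Mean = 27 / 7 = 3.86

3.86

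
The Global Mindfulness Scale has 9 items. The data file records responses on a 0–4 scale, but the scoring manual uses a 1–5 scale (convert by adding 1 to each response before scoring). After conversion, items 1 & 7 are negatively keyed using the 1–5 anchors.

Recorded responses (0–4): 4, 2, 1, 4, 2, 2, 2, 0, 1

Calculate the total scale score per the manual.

23

Convert to 1–5: 5, 3, 2, 5, 3, 3, 3, 1, 2
Reverse-coded (reverse-coded value = 6 − response):
  item 1: 6 − 5 = 1
  item 7: 6 − 3 = 3
Scored: 1, 3, 2, 5, 3, 3, 3, 1, 2
Total = 23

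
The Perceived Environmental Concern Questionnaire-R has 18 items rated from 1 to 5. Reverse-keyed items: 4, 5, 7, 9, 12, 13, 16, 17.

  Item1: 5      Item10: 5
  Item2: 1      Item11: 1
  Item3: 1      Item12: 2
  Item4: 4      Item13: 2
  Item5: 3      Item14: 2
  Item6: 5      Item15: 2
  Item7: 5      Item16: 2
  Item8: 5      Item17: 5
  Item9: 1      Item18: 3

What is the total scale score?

Reversing items 4, 5, 7, 9, 12, 13, 16, & 17 with 6 − raw:
Total = 5 + 1 + 1 + (6−4) + (6−3) + 5 + (6−5) + 5 + (6−1) + 5 + 1 + (6−2) + (6−2) + 2 + 2 + (6−2) + (6−5) + 3
      = 5 + 1 + 1 + 2 + 3 + 5 + 1 + 5 + 5 + 5 + 1 + 4 + 4 + 2 + 2 + 4 + 1 + 3 = 54

54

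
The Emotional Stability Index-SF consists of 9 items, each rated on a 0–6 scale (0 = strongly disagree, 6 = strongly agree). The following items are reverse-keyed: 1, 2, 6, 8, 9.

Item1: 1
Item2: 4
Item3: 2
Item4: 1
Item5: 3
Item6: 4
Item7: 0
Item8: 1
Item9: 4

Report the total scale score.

22

Raw sum = 20. Reverse-keyed items: 1, 2, 6, 8, 9; their raw sum = 14.
Each reversal replaces raw with 6 − raw, changing the total by 6 − 2·raw per item.
Total = 20 + 5·6 − 2·14 = 20 + 30 − 28 = 22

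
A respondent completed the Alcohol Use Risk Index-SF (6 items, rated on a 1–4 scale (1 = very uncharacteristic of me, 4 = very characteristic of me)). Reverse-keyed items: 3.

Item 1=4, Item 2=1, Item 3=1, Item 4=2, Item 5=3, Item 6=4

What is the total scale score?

Reverse-coded items (reversed = (1+4) − raw = 5 − raw):
  item 3: 5 − 1 = 4
Scored responses: 4, 1, 4, 2, 3, 4
Total = 4 + 1 + 4 + 2 + 3 + 4 = 18

18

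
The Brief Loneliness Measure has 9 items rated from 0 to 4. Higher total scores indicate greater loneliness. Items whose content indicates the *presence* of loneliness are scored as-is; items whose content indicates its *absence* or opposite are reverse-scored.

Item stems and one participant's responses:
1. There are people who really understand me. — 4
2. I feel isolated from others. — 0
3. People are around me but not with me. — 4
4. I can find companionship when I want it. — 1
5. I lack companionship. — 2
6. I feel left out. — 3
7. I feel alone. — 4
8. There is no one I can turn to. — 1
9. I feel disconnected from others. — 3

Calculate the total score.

20

Items 1, 4 describe the absence/opposite of loneliness → reverse-score.
reverse-coded value = 4 − response.
  item 1: 4 − 4 = 0
  item 2: 0
  item 3: 4
  item 4: 4 − 1 = 3
  item 5: 2
  item 6: 3
  item 7: 4
  item 8: 1
  item 9: 3
Total = 0 + 0 + 4 + 3 + 2 + 3 + 4 + 1 + 3 = 20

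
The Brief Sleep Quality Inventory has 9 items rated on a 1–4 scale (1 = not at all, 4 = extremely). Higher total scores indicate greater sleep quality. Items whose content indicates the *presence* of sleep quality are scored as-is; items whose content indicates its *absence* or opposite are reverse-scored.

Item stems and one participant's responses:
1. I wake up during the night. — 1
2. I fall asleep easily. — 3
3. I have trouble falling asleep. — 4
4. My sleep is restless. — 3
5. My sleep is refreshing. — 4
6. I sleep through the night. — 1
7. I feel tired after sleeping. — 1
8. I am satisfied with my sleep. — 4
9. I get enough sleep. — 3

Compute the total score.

Items 1, 3, 4, 7 describe the absence/opposite of sleep quality → reverse-score.
reverse-coded value = 5 − response.
  item 1: 5 − 1 = 4
  item 2: 3
  item 3: 5 − 4 = 1
  item 4: 5 − 3 = 2
  item 5: 4
  item 6: 1
  item 7: 5 − 1 = 4
  item 8: 4
  item 9: 3
Total = 4 + 3 + 1 + 2 + 4 + 1 + 4 + 4 + 3 = 26

26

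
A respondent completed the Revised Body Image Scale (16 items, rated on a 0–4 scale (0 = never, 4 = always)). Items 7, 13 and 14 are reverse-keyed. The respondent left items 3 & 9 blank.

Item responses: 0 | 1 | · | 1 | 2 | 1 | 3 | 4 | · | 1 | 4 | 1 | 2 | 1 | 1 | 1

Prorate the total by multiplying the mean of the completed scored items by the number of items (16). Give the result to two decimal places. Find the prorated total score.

Reverse-coded (reversed = (0+4) − raw = 4 − raw):
  item 7: 4 − 3 = 1
  item 13: 4 − 2 = 2
  item 14: 4 − 1 = 3
Completed scored items (14 of 16): 0, 1, 1, 2, 1, 1, 4, 1, 4, 1, 2, 3, 1, 1; sum = 23.
Person mean = 23 / 14 ≈ 1.6429
Prorated total = (23 / 14) × 16 = 26.29 (to 2 dp)

26.29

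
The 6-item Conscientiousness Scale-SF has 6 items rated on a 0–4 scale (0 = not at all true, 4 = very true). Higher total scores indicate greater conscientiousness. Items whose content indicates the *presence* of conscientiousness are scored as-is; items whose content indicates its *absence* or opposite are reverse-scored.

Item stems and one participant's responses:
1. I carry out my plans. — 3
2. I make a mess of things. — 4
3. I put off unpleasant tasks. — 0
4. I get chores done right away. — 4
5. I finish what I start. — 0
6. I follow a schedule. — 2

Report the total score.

Items 2, 3 describe the absence/opposite of conscientiousness → reverse-score.
reversed = (0+4) − raw = 4 − raw.
  item 1: 3
  item 2: 4 − 4 = 0
  item 3: 4 − 0 = 4
  item 4: 4
  item 5: 0
  item 6: 2
Total = 3 + 0 + 4 + 4 + 0 + 2 = 13

13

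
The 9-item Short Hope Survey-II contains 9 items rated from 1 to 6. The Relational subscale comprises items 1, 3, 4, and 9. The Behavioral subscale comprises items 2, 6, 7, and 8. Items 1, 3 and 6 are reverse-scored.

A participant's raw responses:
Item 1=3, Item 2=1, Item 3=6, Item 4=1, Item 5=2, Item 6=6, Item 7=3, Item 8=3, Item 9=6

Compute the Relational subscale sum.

Relational items: 1, 3, 4, 9.
Of these, items 1 and 3 are reverse-scored; on a 1–6 scale, reversed = 7 − raw.
  item 1: 7 − 3 = 4
  item 3: 7 − 6 = 1
  item 4: 1
  item 9: 6
Sum = 4 + 1 + 1 + 6 = 12

12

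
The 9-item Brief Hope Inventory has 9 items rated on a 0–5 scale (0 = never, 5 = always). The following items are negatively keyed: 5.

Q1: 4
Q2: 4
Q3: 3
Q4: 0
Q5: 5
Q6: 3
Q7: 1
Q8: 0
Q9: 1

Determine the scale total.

Raw sum = 21. Negatively keyed items: 5; their raw sum = 5.
Each reversal replaces raw with 5 − raw, changing the total by 5 − 2·raw per item.
Total = 21 + 1·5 − 2·5 = 21 + 5 − 10 = 16

16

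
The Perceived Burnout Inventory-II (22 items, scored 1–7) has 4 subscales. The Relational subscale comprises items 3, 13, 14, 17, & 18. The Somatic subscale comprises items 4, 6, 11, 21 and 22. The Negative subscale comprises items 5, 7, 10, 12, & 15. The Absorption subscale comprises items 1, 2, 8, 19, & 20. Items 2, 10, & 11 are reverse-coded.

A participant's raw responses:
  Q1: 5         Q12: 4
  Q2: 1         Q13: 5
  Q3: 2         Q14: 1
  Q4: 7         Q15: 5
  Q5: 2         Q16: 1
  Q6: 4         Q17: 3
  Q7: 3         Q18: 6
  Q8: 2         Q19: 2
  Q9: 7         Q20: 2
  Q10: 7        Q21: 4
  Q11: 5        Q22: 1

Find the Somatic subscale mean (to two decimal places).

3.80

Somatic items: 4, 6, 11, 21, 22.
Of these, item 11 is reverse-coded; reverse-coded value = 8 − response.
  item 4: 7
  item 6: 4
  item 11: 8 − 5 = 3
  item 21: 4
  item 22: 1
Sum = 7 + 4 + 3 + 4 + 1 = 19
Mean = 19 / 5 = 3.80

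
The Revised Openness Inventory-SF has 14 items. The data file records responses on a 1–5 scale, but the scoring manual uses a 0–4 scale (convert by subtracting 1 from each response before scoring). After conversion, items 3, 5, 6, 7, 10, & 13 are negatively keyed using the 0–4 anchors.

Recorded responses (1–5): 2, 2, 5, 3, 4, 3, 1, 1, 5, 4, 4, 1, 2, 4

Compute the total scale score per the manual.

Convert to 0–4: 1, 1, 4, 2, 3, 2, 0, 0, 4, 3, 3, 0, 1, 3
Reverse-coded (on a 0–4 scale, reversed = 4 − raw):
  item 3: 4 − 4 = 0
  item 5: 4 − 3 = 1
  item 6: 4 − 2 = 2
  item 7: 4 − 0 = 4
  item 10: 4 − 3 = 1
  item 13: 4 − 1 = 3
Scored: 1, 1, 0, 2, 1, 2, 4, 0, 4, 1, 3, 0, 3, 3
Total = 25

25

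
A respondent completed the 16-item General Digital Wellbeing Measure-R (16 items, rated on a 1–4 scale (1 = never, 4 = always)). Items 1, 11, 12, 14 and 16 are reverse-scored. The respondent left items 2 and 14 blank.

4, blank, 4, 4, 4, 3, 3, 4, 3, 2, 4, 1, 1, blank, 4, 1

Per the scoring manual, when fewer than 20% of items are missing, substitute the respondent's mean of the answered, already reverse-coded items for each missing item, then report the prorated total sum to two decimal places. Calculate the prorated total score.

Reverse-coded (reversed = (1+4) − raw = 5 − raw):
  item 1: 5 − 4 = 1
  item 11: 5 − 4 = 1
  item 12: 5 − 1 = 4
  item 16: 5 − 1 = 4
Completed scored items (14 of 16): 1, 4, 4, 4, 3, 3, 4, 3, 2, 1, 4, 1, 4, 4; sum = 42.
Person mean = 42 / 14 ≈ 3.0000
Prorated total = (42 / 14) × 16 = 48.00 (to 2 dp)

48.00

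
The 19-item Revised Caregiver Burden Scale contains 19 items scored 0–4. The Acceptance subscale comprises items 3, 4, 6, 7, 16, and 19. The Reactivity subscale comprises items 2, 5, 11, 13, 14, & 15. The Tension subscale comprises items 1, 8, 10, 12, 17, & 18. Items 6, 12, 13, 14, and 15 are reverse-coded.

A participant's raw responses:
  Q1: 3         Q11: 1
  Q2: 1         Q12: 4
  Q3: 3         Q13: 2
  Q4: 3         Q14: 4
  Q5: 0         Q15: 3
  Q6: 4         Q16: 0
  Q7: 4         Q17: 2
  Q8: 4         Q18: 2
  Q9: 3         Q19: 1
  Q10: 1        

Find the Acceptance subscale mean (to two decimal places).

1.83

Acceptance items: 3, 4, 6, 7, 16, 19.
Of these, item 6 is reverse-coded; reverse-coded value = 4 − response.
  item 3: 3
  item 4: 3
  item 6: 4 − 4 = 0
  item 7: 4
  item 16: 0
  item 19: 1
Sum = 3 + 3 + 0 + 4 + 0 + 1 = 11
Mean = 11 / 6 = 1.83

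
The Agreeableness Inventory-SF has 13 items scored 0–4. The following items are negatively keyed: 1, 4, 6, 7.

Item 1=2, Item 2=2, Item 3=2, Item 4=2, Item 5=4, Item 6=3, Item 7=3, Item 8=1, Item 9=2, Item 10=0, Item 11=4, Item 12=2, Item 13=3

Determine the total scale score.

Raw sum = 30. Negatively keyed items: 1, 4, 6, 7; their raw sum = 10.
Each reversal replaces raw with 4 − raw, changing the total by 4 − 2·raw per item.
Total = 30 + 4·4 − 2·10 = 30 + 16 − 20 = 26

26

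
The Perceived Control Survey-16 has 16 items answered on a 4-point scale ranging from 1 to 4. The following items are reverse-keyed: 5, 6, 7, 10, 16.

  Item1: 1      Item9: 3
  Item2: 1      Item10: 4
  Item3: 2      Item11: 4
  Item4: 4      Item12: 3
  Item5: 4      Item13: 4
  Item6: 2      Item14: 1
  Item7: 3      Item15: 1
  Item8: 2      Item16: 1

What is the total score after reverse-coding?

37

Apply reverse scoring (reverse-coded value = 5 − response):
  item 5: 5 − 4 = 1
  item 6: 5 − 2 = 3
  item 7: 5 − 3 = 2
  item 10: 5 − 4 = 1
  item 16: 5 − 1 = 4
Scored responses: 1, 1, 2, 4, 1, 3, 2, 2, 3, 1, 4, 3, 4, 1, 1, 4
Total = 1 + 1 + 2 + 4 + 1 + 3 + 2 + 2 + 3 + 1 + 4 + 3 + 4 + 1 + 1 + 4 = 37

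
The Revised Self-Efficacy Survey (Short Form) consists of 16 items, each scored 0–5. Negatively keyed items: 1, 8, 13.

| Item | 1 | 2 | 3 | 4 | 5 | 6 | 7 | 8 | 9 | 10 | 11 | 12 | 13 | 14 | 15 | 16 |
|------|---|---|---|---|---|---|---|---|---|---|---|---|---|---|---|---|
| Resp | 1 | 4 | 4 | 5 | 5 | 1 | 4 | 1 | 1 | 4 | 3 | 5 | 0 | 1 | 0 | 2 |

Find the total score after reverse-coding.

Apply reverse scoring (reverse-coded value = 5 − response):
  item 1: 5 − 1 = 4
  item 8: 5 − 1 = 4
  item 13: 5 − 0 = 5
After reverse-coding: 4, 4, 4, 5, 5, 1, 4, 4, 1, 4, 3, 5, 5, 1, 0, 2
Total = 4 + 4 + 4 + 5 + 5 + 1 + 4 + 4 + 1 + 4 + 3 + 5 + 5 + 1 + 0 + 2 = 52

52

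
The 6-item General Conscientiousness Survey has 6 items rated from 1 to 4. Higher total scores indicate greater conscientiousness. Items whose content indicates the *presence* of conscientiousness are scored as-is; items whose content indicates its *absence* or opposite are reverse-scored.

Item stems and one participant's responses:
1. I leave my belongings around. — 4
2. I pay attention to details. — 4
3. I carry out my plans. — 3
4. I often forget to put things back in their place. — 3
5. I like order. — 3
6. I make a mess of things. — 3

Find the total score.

Items 1, 4, 6 describe the absence/opposite of conscientiousness → reverse-score.
reverse-coded value = 5 − response.
  item 1: 5 − 4 = 1
  item 2: 4
  item 3: 3
  item 4: 5 − 3 = 2
  item 5: 3
  item 6: 5 − 3 = 2
Total = 1 + 4 + 3 + 2 + 3 + 2 = 15

15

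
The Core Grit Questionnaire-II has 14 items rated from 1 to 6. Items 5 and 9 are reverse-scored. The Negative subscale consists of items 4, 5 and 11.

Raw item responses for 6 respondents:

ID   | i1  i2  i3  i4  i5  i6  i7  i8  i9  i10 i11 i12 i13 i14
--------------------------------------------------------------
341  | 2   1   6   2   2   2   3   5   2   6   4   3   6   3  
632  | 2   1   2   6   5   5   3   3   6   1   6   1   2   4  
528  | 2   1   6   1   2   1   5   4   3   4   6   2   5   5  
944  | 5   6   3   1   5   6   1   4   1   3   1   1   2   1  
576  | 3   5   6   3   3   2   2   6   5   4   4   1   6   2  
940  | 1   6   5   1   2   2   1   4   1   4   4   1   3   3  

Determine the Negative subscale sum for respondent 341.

11

Respondent 341 raw: 2, 1, 6, 2, 2, 2, 3, 5, 2, 6, 4, 3, 6, 3.
Negative items: 4, 5, 11.
Reverse-coded (reverse-coded value = 7 − response):
  item 4: 2
  item 5: 7 − 2 = 5
  item 11: 4
Sum = 2 + 5 + 4 = 11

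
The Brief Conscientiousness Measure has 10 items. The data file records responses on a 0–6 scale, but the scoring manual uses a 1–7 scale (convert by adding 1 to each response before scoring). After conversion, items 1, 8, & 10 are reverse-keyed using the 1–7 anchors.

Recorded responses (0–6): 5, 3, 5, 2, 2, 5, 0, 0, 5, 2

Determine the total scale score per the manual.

43

Convert to 1–7: 6, 4, 6, 3, 3, 6, 1, 1, 6, 3
Reverse-coded (reversed = (1+7) − raw = 8 − raw):
  item 1: 8 − 6 = 2
  item 8: 8 − 1 = 7
  item 10: 8 − 3 = 5
Scored: 2, 4, 6, 3, 3, 6, 1, 7, 6, 5
Total = 43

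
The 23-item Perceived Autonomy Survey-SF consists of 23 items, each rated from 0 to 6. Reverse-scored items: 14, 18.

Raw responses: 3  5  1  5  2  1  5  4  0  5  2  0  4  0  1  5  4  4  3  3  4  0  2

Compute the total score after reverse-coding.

Raw sum = 63. Reverse-scored items: 14, 18; their raw sum = 4.
Each reversal replaces raw with 6 − raw, changing the total by 6 − 2·raw per item.
Total = 63 + 2·6 − 2·4 = 63 + 12 − 8 = 67

67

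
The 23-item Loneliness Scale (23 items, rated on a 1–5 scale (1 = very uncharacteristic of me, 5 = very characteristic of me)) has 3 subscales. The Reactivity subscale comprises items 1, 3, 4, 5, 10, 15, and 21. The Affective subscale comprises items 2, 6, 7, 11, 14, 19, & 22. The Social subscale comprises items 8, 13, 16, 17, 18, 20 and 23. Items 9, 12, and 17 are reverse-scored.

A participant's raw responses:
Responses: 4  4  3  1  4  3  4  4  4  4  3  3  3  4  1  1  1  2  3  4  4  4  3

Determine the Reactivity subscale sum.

21

Reactivity items: 1, 3, 4, 5, 10, 15, 21.
  item 1: 4
  item 3: 3
  item 4: 1
  item 5: 4
  item 10: 4
  item 15: 1
  item 21: 4
Sum = 4 + 3 + 1 + 4 + 4 + 1 + 4 = 21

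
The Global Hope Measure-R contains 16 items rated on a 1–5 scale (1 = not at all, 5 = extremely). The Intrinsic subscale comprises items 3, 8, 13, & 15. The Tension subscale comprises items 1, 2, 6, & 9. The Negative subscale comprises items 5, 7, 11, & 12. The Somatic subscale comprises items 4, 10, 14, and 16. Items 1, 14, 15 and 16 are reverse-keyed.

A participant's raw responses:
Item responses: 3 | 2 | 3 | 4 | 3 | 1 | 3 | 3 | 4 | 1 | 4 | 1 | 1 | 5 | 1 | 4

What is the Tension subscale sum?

10

Tension items: 1, 2, 6, 9.
Of these, item 1 is reverse-keyed; reverse-coded value = 6 − response.
  item 1: 6 − 3 = 3
  item 2: 2
  item 6: 1
  item 9: 4
Sum = 3 + 2 + 1 + 4 = 10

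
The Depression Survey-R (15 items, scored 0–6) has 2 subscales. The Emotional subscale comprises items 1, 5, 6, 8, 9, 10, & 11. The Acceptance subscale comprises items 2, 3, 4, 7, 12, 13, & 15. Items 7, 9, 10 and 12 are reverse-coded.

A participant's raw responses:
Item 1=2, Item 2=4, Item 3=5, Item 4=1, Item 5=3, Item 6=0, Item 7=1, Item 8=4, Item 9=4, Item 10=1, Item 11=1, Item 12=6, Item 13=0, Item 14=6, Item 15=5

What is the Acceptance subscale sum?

Acceptance items: 2, 3, 4, 7, 12, 13, 15.
Of these, items 7 and 12 are reverse-coded; on a 0–6 scale, reversed = 6 − raw.
  item 2: 4
  item 3: 5
  item 4: 1
  item 7: 6 − 1 = 5
  item 12: 6 − 6 = 0
  item 13: 0
  item 15: 5
Sum = 4 + 5 + 1 + 5 + 0 + 0 + 5 = 20

20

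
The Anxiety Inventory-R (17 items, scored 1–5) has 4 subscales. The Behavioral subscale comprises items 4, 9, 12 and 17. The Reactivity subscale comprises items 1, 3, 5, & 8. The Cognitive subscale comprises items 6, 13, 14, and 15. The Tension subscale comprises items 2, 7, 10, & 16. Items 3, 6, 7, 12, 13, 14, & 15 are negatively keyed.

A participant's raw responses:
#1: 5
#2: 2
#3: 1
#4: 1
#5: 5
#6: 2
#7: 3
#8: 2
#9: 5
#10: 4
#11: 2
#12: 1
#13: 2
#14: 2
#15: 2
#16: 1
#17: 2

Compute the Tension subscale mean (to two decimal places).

2.50

Tension items: 2, 7, 10, 16.
Of these, item 7 is negatively keyed; reversed = (1+5) − raw = 6 − raw.
  item 2: 2
  item 7: 6 − 3 = 3
  item 10: 4
  item 16: 1
Sum = 2 + 3 + 4 + 1 = 10
Mean = 10 / 4 = 2.50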